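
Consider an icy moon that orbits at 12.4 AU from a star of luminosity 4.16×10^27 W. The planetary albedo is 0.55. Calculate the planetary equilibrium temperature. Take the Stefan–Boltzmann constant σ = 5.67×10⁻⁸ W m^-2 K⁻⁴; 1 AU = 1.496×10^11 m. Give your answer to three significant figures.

118 kelvin

Orbital distance: d = 12.4 AU = 1.855×10^12 m.
Flux at the orbit: S = L/(4πd²) = 4.16×10^27/(4π·(1.86×10^12)²) = 96.20 W m^-2.
The planet absorbs (1−α)S over its disc πR² and re-emits over 4πR², so the mean absorbed flux is (1−0.55)·96.20/4 = 10.82 W m^-2.
Set σT⁴ = 10.82 → T = (10.82/σ)^(1/4) = 117.5 K.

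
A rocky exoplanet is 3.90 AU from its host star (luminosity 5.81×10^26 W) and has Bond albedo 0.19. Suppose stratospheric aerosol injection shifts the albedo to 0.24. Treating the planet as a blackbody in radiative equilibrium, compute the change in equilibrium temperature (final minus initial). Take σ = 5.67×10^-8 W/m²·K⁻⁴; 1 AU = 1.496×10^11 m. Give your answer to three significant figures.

-2.35 kelvin

d = 3.90 × 1.496×10^11 m = 5.834×10^11 m.
Flux at the orbit: S = L/(4πd²) = 5.81×10^26/(4π·(5.83×10^11)²) = 135.8 W/m².
Before: T₁ = [135.8·0.81/(4σ)]^(1/4) = 148.4 K.
After:  T₂ = [135.8·0.76/(4σ)]^(1/4) = 146.1 K.
ΔT = T₂ − T₁ = -2.345 K.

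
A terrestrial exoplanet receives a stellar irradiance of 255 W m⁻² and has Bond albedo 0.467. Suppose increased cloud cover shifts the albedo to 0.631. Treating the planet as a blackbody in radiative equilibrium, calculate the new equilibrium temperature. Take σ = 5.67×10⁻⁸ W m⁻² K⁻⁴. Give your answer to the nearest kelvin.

New equilibrium: T₂ = [(1−0.631)·255.0/(4σ)]^(1/4) = 142.7 K.

143 K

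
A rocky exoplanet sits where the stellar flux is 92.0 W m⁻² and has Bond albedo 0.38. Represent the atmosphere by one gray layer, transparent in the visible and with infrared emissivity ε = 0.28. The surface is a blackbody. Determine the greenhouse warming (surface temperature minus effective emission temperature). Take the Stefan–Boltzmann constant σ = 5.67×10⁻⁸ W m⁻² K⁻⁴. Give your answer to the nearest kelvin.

Effective emission temperature (TOA balance): σT_e⁴ = S(1−α)/4 = 14.26 W m⁻² → T_e = 125.9 K.
The surface balance (absorbed SW + ε·downward IR = σT_s⁴) with T_a⁴ = T_s⁴/2 reduces to T_s = T_e·[2/(2−ε)]^¼ = 130.8 K.
The atmosphere warms the surface by 4.839 K.

5 K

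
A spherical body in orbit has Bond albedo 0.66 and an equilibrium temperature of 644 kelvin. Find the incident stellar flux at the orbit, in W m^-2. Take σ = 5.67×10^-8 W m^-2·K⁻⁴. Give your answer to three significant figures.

1.15×10^5 W m^-2

From S(1−α)/4 = σT⁴: S = 4σT⁴/(1−α).
σT⁴ = 5.67×10⁻⁸·(644)⁴ = 9753 W m^-2.
S = 4·9753/0.34 = 1.147×10^5 W m^-2.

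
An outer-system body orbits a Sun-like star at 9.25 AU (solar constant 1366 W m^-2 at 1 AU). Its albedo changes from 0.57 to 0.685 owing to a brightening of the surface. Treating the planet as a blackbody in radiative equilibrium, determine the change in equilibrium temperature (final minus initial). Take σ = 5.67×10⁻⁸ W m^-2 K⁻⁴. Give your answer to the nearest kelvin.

-6 kelvin

Flux at the orbit: S = 1366/(9.25)² = 15.96 W m^-2.
Initial: T₁ = [S(1−0.57)/(4σ)]^(1/4) = 74.17 K.
With α = 0.685, T₂ = 68.62 K.
ΔT = T₂ − T₁ = -5.552 K.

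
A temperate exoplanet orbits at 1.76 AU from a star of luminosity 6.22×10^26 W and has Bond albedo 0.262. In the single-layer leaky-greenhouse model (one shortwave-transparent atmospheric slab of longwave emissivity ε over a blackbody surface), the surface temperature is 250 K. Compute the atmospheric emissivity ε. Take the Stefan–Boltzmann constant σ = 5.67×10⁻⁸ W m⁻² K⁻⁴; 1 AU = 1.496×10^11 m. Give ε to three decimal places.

d = 1.76 × 1.496×10^11 m = 2.633×10^11 m.
S = L/(4πd²) = 714.0 W m⁻².
Effective temperature: T_e = [S(1−α)/(4σ)]^(1/4) = 219.5 K.
Since (2−ε)/2 = (T_e/T_s)⁴ = 0.5948, ε = 0.8105.

0.810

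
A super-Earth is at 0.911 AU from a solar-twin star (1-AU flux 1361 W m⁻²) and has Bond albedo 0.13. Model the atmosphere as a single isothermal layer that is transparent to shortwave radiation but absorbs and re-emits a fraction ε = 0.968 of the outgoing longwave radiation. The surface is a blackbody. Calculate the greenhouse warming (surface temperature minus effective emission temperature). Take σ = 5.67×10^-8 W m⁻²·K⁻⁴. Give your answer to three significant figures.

Flux at the orbit: S = 1361/(0.911)² = 1640 W m⁻².
The planet radiates to space at T_e = [S(1−α)/(4σ)]^(1/4) = 281.6 K.
Surface balance with a leaky layer gives σT_s⁴ = σT_e⁴·2/(2−ε), so T_s = T_e·[2/(2−0.968)]^(1/4) = 332.3 K.
T_s − T_e = 332.3 − 281.6 = 50.66 K.

50.7 kelvin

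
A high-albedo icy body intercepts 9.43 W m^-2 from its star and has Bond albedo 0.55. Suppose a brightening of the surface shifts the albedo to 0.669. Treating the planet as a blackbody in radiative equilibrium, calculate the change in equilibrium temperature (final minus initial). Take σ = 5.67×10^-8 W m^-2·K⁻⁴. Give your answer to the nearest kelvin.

-5 kelvin

Before: T₁ = [9.430·0.45/(4σ)]^(1/4) = 65.77 K.
With α = 0.669, T₂ = 60.91 K.
Change: 60.91 − 65.77 = -4.861 K.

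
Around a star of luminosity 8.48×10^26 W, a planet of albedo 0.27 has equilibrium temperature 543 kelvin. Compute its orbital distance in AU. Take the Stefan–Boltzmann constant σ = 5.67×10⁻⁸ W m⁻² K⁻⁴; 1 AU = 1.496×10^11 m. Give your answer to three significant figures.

0.334 AU

The flux needed for this T is 4σT⁴/(1−0.27) = 27010 W m⁻².
From L = 4πd²S, d = √(8.48×10^26/(4π·27010)) = 4.998×10^10 m = 0.3341 AU.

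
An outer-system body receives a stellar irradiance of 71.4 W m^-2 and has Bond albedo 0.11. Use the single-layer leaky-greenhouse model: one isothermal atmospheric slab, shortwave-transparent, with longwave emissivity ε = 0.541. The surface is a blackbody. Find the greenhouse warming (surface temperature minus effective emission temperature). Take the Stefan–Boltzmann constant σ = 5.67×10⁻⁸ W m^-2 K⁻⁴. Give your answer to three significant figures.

Effective emission temperature (TOA balance): σT_e⁴ = S(1−α)/4 = 15.89 W m^-2 → T_e = 129.4 K.
Surface balance with a leaky layer gives σT_s⁴ = σT_e⁴·2/(2−ε), so T_s = T_e·[2/(2−0.541)]^(1/4) = 140.0 K.
The atmosphere warms the surface by 10.61 K.

10.6 kelvin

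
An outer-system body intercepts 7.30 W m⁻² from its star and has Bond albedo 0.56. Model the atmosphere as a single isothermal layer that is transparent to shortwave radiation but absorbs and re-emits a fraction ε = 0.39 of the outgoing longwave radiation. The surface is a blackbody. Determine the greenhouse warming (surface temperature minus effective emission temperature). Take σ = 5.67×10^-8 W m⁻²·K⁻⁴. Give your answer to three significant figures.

Effective emission temperature (TOA balance): σT_e⁴ = S(1−α)/4 = 0.8030 W m⁻² → T_e = 61.35 K.
For a single slab of emissivity ε, T_s⁴ = 2T_e⁴/(2−ε); thus T_s = 61.35·(1.242)^(1/4) = 64.76 K.
The atmosphere warms the surface by 3.419 K.

3.42 K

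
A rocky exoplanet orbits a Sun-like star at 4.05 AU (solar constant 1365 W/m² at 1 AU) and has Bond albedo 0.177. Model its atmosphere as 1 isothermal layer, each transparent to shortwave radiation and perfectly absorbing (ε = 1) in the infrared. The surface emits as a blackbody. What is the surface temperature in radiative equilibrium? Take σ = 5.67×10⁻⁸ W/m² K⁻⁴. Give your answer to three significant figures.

Flux at the orbit: S = 1365/(4.05)² = 83.22 W/m².
OLR = S(1−α)/4 = 17.12 W/m²; the top layer radiates at T_e = 131.8 K.
For an N-layer opaque stack, T_s⁴ = (N+1)T_e⁴, hence T_s = (2)^(1/4)×131.8 K = 156.8 K.

157 kelvin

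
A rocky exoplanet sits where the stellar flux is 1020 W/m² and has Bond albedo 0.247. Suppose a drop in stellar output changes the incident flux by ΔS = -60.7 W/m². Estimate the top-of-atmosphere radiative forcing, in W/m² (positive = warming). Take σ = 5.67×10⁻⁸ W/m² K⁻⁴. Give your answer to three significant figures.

ΔF = Δ[S(1−α)]/4 = (1−0.247)·-60.7/4 = -11.43 W/m².

-11.4 W/m²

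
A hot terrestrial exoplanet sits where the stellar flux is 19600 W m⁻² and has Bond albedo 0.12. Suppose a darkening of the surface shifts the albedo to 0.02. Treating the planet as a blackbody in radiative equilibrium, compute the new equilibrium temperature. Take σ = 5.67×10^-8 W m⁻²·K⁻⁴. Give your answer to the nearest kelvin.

T₂ = [S(1−α₂)/(4σ)]^(1/4) = [19600·0.98/(4σ)]^(1/4) = 539.5 K.

539 K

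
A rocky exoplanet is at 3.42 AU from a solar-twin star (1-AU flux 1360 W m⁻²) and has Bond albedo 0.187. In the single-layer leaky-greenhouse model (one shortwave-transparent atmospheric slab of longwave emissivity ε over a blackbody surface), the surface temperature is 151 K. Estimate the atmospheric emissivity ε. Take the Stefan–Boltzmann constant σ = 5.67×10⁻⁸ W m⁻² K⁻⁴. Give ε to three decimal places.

0.397

Flux at the orbit: S = 1360/(3.42)² = 116.3 W m⁻².
First, T_e = [116.3·(1−0.187)/(4σ)]^(1/4) = 142.9 K.
Inverting T_s⁴ = 2T_e⁴/(2−ε): (T_e/T_s)⁴ = 0.8017, so ε = 2(1 − 0.8017) = 0.3965.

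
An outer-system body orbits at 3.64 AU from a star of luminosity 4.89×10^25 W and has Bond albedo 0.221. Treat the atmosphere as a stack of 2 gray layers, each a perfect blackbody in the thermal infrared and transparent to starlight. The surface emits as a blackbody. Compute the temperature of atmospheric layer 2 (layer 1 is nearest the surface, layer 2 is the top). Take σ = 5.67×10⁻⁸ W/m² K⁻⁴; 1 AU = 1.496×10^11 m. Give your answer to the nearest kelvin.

d = 3.64 × 1.496×10^11 m = 5.445×10^11 m.
Spreading L over a sphere of radius d: S = 4.89×10^25/(4π·5.45×10^11²) = 13.12 W/m².
Top-of-atmosphere balance: σT_e⁴ = S(1−α)/4 = 2.556 W/m² → T_e = 81.94 K.
In the N-layer model, layer k (counted from the surface) has T_k = (N+1−k)^(1/4)·T_e.
With k = 2: T_2 = (2+1−2)^¼·81.94 K = 81.94 K.

82 K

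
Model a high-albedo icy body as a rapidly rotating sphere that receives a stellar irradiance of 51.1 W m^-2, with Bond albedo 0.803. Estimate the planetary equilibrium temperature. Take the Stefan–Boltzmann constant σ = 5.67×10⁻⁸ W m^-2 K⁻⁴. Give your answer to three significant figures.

The planet absorbs (1−α)S over its disc πR² and re-emits over 4πR², so the mean absorbed flux is (1−0.803)·51.10/4 = 2.517 W m^-2.
Balancing against σT⁴: T = (2.517/5.67×10⁻⁸)^(1/4) = 81.62 K.

81.6 K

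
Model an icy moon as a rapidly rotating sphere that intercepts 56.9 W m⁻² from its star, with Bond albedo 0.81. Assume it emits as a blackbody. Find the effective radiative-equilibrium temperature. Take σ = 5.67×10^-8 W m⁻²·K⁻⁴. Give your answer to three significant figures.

83.1 K

Absorbed flux (global mean): S(1−α)/4 = 56.90·0.19/4 = 2.703 W m⁻².
Set σT⁴ = 2.703 → T = (2.703/σ)^(1/4) = 83.09 K.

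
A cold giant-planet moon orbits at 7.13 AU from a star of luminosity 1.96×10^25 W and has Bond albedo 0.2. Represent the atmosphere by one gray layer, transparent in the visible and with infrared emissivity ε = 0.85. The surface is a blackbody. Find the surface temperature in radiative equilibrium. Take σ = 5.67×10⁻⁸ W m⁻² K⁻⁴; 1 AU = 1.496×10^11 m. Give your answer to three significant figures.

53.9 K

Orbital distance: d = 7.13 AU = 1.067×10^12 m.
Spreading L over a sphere of radius d: S = 1.96×10^25/(4π·1.07×10^12²) = 1.371 W m⁻².
At the top of the atmosphere, σT_e⁴ = S(1−α)/4 = 0.2742 W m⁻², giving T_e = 46.89 K.
For a single slab of emissivity ε, T_s⁴ = 2T_e⁴/(2−ε); thus T_s = 46.89·(1.739)^(1/4) = 53.85 K.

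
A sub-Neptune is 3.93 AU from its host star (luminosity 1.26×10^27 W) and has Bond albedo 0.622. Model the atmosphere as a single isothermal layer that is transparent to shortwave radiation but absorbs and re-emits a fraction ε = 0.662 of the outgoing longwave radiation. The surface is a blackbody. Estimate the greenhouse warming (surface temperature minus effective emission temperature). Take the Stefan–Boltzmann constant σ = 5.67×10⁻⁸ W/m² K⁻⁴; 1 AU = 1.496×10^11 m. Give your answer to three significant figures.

15.7 K

d = 3.93 × 1.496×10^11 m = 5.879×10^11 m.
S = L/(4πd²) = 290.1 W/m².
The planet radiates to space at T_e = [S(1−α)/(4σ)]^(1/4) = 148.3 K.
For a single slab of emissivity ε, T_s⁴ = 2T_e⁴/(2−ε); thus T_s = 148.3·(1.495)^(1/4) = 164.0 K.
The atmosphere warms the surface by 15.68 K.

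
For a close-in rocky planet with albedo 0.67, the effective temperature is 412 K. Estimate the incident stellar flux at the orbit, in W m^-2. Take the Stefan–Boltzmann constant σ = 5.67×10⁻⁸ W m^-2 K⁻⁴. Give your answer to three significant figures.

From S(1−α)/4 = σT⁴: S = 4σT⁴/(1−α).
σT⁴ = 5.67×10⁻⁸·(412)⁴ = 1634 W m^-2.
So S = 4×1634/(1−0.67) = 19800 W m^-2.

19800 W m^-2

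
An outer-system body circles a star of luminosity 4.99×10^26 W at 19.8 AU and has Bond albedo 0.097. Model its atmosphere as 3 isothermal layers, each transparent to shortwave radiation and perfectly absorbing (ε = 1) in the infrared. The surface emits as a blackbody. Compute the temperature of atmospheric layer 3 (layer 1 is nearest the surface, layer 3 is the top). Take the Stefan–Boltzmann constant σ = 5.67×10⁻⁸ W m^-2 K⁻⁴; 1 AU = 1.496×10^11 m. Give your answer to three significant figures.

65.2 K

Orbital distance: d = 19.8 AU = 2.962×10^12 m.
S = L/(4πd²) = 4.526 W m^-2.
The effective emission temperature is T_e = [S(1−α)/(4σ)]^¼ = 65.15 K.
In the N-layer model, layer k (counted from the surface) has T_k = (N+1−k)^(1/4)·T_e.
With k = 3: T_3 = (3+1−3)^¼·65.15 K = 65.15 K.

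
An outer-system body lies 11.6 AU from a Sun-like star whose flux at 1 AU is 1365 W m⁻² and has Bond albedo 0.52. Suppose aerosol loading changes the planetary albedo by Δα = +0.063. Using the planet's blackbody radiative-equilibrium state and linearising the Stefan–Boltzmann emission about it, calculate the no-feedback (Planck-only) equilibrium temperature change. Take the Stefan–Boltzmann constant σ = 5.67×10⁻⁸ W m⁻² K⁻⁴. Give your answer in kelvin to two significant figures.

-2.2 K

Flux at the orbit: S = 1365/(11.6)² = 10.14 W m⁻².
Unperturbed T_e = [10.14·(1−0.52)/(4σ)]^¼ = 68.07 K.
The change in absorbed flux is Δ[S(1−α)/4] = −SΔα/4 = -0.1598 W m⁻².
The Planck feedback parameter is 4σT_e³ = 0.07153 W m⁻²/K.
So ΔT₀ = -0.1598/0.07153 = -2.23 K.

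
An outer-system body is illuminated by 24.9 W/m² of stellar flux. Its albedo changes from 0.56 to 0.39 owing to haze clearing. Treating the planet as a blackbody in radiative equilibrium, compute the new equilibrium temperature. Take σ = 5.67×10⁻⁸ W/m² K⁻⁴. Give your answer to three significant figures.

With the new albedo, S(1−α₂)/4 = 3.797 W/m², so T₂ = 90.46 K.

90.5 kelvin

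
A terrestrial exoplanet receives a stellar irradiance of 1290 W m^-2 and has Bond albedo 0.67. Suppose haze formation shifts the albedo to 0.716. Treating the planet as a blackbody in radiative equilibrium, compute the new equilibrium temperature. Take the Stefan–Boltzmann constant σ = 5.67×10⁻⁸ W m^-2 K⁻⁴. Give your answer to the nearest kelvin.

200 K

T₂ = [S(1−α₂)/(4σ)]^(1/4) = [1290·0.284/(4σ)]^(1/4) = 200.5 K.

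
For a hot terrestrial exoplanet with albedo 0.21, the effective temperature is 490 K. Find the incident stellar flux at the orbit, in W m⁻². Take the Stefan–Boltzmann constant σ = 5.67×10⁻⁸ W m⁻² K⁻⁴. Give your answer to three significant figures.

16600 W m⁻²

From S(1−α)/4 = σT⁴: S = 4σT⁴/(1−α).
The emitted flux is σT⁴ = 3269 W m⁻².
So S = 4×3269/(1−0.21) = 16550 W m⁻².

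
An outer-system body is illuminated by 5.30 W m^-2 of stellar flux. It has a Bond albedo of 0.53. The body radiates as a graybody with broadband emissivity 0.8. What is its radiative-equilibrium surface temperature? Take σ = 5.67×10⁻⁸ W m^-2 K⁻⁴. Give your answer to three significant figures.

Absorbed flux (global mean): S(1−α)/4 = 5.300·0.47/4 = 0.6227 W m^-2.
Equating to εσT⁴ with ε = 0.8: T = (0.6227/0.8σ)^(1/4) = 60.87 K.

60.9 K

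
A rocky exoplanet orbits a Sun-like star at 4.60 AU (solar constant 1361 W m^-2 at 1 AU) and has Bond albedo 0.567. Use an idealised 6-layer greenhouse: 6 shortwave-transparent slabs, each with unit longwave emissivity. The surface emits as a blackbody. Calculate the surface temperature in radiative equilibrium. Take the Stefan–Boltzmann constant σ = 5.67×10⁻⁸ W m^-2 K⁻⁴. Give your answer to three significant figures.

171 K

Flux at the orbit: S = 1361/(4.60)² = 64.32 W m^-2.
Top-of-atmosphere balance: σT_e⁴ = S(1−α)/4 = 6.963 W m^-2 → T_e = 105.3 K.
For an N-layer opaque stack, T_s⁴ = (N+1)T_e⁴, hence T_s = (7)^(1/4)×105.3 K = 171.2 K.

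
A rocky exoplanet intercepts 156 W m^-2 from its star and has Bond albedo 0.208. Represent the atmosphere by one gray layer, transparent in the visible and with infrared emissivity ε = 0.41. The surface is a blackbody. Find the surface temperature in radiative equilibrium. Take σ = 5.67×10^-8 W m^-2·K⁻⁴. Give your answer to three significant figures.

The planet radiates to space at T_e = [S(1−α)/(4σ)]^(1/4) = 152.8 K.
Surface balance with a leaky layer gives σT_s⁴ = σT_e⁴·2/(2−ε), so T_s = T_e·[2/(2−0.41)]^(1/4) = 161.8 K.

162 K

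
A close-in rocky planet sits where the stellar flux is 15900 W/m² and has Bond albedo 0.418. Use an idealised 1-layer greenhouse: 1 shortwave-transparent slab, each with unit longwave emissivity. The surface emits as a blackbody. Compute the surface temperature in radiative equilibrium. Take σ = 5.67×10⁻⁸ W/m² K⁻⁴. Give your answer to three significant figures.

534 K

OLR = S(1−α)/4 = 2313 W/m²; the top layer radiates at T_e = 449.4 K.
For an N-layer opaque stack, T_s⁴ = (N+1)T_e⁴, hence T_s = (2)^(1/4)×449.4 K = 534.5 K.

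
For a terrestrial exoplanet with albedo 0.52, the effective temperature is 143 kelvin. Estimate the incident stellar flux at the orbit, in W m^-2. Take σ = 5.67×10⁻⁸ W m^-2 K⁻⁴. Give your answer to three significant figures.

From S(1−α)/4 = σT⁴: S = 4σT⁴/(1−α).
σT⁴ = 5.67×10⁻⁸·(143)⁴ = 23.71 W m^-2.
S = 4·23.71/0.48 = 197.6 W m^-2.

198 W m^-2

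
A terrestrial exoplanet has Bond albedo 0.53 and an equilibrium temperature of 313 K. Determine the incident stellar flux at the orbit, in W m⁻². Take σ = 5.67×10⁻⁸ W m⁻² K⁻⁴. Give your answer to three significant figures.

From S(1−α)/4 = σT⁴: S = 4σT⁴/(1−α).
σT⁴ = 5.67×10⁻⁸·(313)⁴ = 544.2 W m⁻².
So S = 4×544.2/(1−0.53) = 4632 W m⁻².

4630 W m⁻²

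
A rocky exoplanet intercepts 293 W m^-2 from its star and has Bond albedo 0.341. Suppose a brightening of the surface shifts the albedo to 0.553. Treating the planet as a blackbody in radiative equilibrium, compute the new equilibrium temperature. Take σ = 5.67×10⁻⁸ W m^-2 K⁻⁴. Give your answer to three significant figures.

155 K

With the new albedo, S(1−α₂)/4 = 32.74 W m^-2, so T₂ = 155.0 K.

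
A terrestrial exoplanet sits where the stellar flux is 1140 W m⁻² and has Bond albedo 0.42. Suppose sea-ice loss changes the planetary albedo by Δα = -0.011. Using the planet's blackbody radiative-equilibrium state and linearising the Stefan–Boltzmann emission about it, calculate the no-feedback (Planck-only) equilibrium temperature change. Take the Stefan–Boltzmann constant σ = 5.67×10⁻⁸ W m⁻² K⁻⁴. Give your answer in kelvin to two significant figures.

Unperturbed T_e = [1140·(1−0.42)/(4σ)]^¼ = 232.4 K.
The change in absorbed flux is Δ[S(1−α)/4] = −SΔα/4 = 3.135 W m⁻².
The Planck feedback parameter is 4σT_e³ = 2.846 W m⁻²/K.
Hence the no-feedback warming is ΔF/(4σT_e³) = 1.10 K.

1.1 K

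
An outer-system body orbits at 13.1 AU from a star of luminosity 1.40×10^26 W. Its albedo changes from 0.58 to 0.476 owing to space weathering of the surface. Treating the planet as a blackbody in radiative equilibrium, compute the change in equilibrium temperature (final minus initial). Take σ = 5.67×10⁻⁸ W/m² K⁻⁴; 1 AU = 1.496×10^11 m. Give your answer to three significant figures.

Orbital distance: d = 13.1 AU = 1.960×10^12 m.
Flux at the orbit: S = L/(4πd²) = 1.40×10^26/(4π·(1.96×10^12)²) = 2.901 W/m².
Initial: T₁ = [S(1−0.58)/(4σ)]^(1/4) = 48.14 K.
After:  T₂ = [2.901·0.524/(4σ)]^(1/4) = 50.88 K.
ΔT = T₂ − T₁ = 2.738 K.

2.74 K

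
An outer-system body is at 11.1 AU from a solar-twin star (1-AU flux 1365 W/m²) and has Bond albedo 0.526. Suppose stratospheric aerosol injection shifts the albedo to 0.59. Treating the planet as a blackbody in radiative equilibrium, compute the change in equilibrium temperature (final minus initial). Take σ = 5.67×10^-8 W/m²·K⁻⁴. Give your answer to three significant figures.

By the inverse-square law, S = 1365/11.1² = 11.08 W/m².
With α = 0.526, T₁ = 69.37 K.
Final:   T₂ = [S(1−0.59)/(4σ)]^(1/4) = 66.90 K.
ΔT = T₂ − T₁ = -2.470 K.

-2.47 K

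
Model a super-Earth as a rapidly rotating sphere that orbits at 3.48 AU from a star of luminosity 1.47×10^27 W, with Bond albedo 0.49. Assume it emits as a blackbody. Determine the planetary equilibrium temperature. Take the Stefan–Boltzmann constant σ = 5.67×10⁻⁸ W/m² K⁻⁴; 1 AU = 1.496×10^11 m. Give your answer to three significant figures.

d = 3.48 × 1.496×10^11 m = 5.206×10^11 m.
S = L/(4πd²) = 431.6 W/m².
Averaging over the sphere, the absorbed flux is S(1−α)/4 = 55.03 W/m².
Set σT⁴ = 55.03 → T = (55.03/σ)^(1/4) = 176.5 K.

177 kelvin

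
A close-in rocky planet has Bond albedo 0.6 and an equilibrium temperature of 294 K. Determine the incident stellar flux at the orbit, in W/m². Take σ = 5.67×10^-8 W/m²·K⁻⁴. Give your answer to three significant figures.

4240 W/m²

Invert the energy balance for S: S = 4σT⁴/(1−α).
σT⁴ = 5.67×10⁻⁸·(294)⁴ = 423.6 W/m².
S = 4·423.6/0.4 = 4236 W/m².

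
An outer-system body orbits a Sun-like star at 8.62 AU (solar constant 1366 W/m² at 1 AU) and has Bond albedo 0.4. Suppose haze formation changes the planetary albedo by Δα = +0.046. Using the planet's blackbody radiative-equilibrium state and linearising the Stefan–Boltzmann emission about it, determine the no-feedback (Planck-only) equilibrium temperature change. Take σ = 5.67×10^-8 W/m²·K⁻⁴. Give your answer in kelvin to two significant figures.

-1.6 K

Irradiance scales as 1/d², so S = 1366 W/m² × (1/8.62)² = 18.38 W/m².
Reference equilibrium: T_e = [S(1−α)/(4σ)]^(1/4) = 83.51 K.
ΔF = −(S/4)Δα = −(18.38/4)×(+0.046) = -0.2114 W/m².
Planck response: λ_P = 4σT_e³ = 4·5.67×10⁻⁸·(83.51)³ = 0.1321 W/m²/K.
ΔT₀ = ΔF/λ_P = -0.2114/0.1321 = -1.60 K.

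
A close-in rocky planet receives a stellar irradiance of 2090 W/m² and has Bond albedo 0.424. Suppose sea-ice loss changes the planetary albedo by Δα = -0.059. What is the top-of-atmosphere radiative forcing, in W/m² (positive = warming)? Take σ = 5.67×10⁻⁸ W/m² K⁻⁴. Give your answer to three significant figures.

ΔF = −(S/4)Δα = −(2090/4)×(-0.059) = 30.83 W/m².

30.8 W/m²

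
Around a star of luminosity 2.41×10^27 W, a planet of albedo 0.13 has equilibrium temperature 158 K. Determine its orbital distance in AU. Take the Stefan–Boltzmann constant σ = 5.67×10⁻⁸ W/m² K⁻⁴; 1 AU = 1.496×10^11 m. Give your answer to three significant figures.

Energy balance gives S = 4σT⁴/(1−α) = 162.5 W/m².
From L = 4πd²S, d = √(2.41×10^27/(4π·162.5)) = 1.086×10^12 m = 7.263 AU.

7.26 AU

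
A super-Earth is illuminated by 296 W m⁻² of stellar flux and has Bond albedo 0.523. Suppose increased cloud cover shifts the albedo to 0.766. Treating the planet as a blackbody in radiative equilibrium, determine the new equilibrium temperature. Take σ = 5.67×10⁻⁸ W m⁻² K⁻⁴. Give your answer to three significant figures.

T₂ = [S(1−α₂)/(4σ)]^(1/4) = [296.0·0.234/(4σ)]^(1/4) = 132.2 K.

132 kelvin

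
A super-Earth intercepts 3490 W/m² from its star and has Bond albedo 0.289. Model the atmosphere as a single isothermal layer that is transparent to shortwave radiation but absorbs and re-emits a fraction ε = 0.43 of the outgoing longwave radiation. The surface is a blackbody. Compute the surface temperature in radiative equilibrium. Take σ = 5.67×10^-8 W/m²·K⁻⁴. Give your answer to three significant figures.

Effective emission temperature (TOA balance): σT_e⁴ = S(1−α)/4 = 620.3 W/m² → T_e = 323.4 K.
For a single slab of emissivity ε, T_s⁴ = 2T_e⁴/(2−ε); thus T_s = 323.4·(1.274)^(1/4) = 343.6 K.

344 K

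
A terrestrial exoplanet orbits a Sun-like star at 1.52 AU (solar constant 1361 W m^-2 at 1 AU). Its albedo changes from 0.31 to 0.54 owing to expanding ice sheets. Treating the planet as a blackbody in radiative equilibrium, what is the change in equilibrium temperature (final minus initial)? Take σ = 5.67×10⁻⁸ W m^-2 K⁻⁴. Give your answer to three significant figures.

By the inverse-square law, S = 1361/1.52² = 589.1 W m^-2.
Before: T₁ = [589.1·0.69/(4σ)]^(1/4) = 205.8 K.
With α = 0.54, T₂ = 185.9 K.
ΔT = T₂ − T₁ = -19.83 K.

-19.8 K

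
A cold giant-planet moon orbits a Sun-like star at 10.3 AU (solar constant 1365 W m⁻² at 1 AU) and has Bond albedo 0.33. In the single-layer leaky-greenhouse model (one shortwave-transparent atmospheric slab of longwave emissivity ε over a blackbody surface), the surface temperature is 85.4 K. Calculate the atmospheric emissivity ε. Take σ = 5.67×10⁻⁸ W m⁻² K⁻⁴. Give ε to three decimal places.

0.571

Irradiance scales as 1/d², so S = 1365 W m⁻² × (1/10.3)² = 12.87 W m⁻².
Effective temperature: T_e = [S(1−α)/(4σ)]^(1/4) = 78.52 K.
Inverting T_s⁴ = 2T_e⁴/(2−ε): (T_e/T_s)⁴ = 0.7146, so ε = 2(1 − 0.7146) = 0.5708.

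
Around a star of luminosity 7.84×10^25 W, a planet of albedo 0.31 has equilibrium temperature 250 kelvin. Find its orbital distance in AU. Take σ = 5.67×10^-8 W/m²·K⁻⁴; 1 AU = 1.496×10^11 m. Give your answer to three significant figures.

0.466 AU

Required flux: S = 4σT⁴/(1−α) = 1284 W/m².
S = L/(4πd²) → d = √(L/4πS) = √(7.84×10^25/(4π·1284)) = 6.971×10^10 m = 0.4660 AU.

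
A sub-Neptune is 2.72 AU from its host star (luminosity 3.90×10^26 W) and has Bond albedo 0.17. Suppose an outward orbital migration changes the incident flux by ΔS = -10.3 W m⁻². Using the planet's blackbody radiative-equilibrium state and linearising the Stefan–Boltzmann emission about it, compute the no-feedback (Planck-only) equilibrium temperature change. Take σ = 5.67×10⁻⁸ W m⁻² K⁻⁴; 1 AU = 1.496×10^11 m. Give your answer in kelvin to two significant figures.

d = 2.72 × 1.496×10^11 m = 4.069×10^11 m.
Flux at the orbit: S = L/(4πd²) = 3.90×10^26/(4π·(4.07×10^11)²) = 187.4 W m⁻².
Unperturbed T_e = [187.4·(1−0.17)/(4σ)]^¼ = 161.8 K.
ΔF = Δ[S(1−α)]/4 = (1−0.17)·-10.3/4 = -2.137 W m⁻².
Planck response: λ_P = 4σT_e³ = 4·5.67×10⁻⁸·(161.8)³ = 0.9613 W m⁻²/K.
ΔT₀ = ΔF/λ_P = -2.137/0.9613 = -2.22 K.

-2.2 kelvin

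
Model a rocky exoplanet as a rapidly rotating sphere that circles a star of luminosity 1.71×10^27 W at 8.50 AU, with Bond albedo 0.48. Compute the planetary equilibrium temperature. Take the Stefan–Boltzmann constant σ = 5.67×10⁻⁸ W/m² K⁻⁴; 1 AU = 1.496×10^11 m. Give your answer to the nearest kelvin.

118 K

d = 8.50 × 1.496×10^11 m = 1.272×10^12 m.
Flux at the orbit: S = L/(4πd²) = 1.71×10^27/(4π·(1.27×10^12)²) = 84.16 W/m².
Absorbed flux (global mean): S(1−α)/4 = 84.16·0.52/4 = 10.94 W/m².
Balancing against σT⁴: T = (10.94/5.67×10⁻⁸)^(1/4) = 117.9 K.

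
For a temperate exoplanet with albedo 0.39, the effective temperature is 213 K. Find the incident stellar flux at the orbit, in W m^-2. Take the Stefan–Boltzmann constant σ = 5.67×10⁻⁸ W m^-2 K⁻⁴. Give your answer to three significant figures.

Invert the energy balance for S: S = 4σT⁴/(1−α).
The emitted flux is σT⁴ = 116.7 W m^-2.
S = 4·116.7/0.61 = 765.3 W m^-2.

765 W m^-2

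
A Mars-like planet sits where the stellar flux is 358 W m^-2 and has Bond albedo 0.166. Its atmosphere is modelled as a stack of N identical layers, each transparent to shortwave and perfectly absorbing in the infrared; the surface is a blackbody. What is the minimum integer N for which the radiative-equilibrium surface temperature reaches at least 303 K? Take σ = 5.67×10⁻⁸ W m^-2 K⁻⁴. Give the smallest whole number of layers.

6

OLR = S(1−α)/4 = 74.64 W m^-2; the top layer radiates at T_e = 190.5 K.
Since T_s⁴ = (N+1)T_e⁴, we need N ≥ (T_s/T_e)⁴ − 1 = 5.403.
Rounding up, N = 6.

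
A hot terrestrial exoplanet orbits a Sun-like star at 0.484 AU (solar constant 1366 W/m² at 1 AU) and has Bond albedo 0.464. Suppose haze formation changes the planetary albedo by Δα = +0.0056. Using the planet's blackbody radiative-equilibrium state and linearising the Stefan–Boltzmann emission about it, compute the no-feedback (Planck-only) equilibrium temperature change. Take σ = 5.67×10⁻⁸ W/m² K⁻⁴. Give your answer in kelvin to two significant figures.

By the inverse-square law, S = 1366/0.484² = 5831 W/m².
Reference equilibrium: T_e = [S(1−α)/(4σ)]^(1/4) = 342.6 K.
ΔF = −(S/4)Δα = −(5831/4)×(+0.0056) = -8.164 W/m².
Planck response: λ_P = 4σT_e³ = 4·5.67×10⁻⁸·(342.6)³ = 9.122 W/m²/K.
ΔT₀ = ΔF/λ_P = -8.164/9.122 = -0.895 K.

-0.89 K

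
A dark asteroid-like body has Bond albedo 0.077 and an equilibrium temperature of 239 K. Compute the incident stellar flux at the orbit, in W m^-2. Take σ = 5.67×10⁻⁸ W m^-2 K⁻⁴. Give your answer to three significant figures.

Invert the energy balance for S: S = 4σT⁴/(1−α).
The emitted flux is σT⁴ = 185.0 W m^-2.
So S = 4×185.0/(1−0.077) = 801.7 W m^-2.

802 W m^-2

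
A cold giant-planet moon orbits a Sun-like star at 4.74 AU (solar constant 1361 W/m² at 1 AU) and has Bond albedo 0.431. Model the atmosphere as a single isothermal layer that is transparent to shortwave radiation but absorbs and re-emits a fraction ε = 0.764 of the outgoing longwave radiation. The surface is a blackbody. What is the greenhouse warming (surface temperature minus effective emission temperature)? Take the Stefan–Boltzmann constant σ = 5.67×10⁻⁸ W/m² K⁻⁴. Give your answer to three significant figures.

By the inverse-square law, S = 1361/4.74² = 60.58 W/m².
The planet radiates to space at T_e = [S(1−α)/(4σ)]^(1/4) = 111.0 K.
For a single slab of emissivity ε, T_s⁴ = 2T_e⁴/(2−ε); thus T_s = 111.0·(1.618)^(1/4) = 125.2 K.
The atmosphere warms the surface by 14.20 K.

14.2 K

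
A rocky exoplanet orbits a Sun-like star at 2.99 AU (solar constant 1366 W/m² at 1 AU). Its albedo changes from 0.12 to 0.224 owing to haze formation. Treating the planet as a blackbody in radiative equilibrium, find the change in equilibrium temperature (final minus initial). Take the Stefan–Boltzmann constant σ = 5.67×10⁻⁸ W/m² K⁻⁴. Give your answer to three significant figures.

-4.83 K

Flux at the orbit: S = 1366/(2.99)² = 152.8 W/m².
With α = 0.12, T₁ = 156.0 K.
After:  T₂ = [152.8·0.776/(4σ)]^(1/4) = 151.2 K.
ΔT = T₂ − T₁ = -4.830 K.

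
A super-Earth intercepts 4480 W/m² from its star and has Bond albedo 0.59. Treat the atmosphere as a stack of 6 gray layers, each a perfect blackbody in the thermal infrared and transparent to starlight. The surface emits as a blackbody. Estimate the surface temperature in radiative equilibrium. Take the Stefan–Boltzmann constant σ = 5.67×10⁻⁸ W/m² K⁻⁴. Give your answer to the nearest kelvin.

488 kelvin

The effective emission temperature is T_e = [S(1−α)/(4σ)]^¼ = 300.0 K.
For an N-layer opaque stack, T_s⁴ = (N+1)T_e⁴, hence T_s = (7)^(1/4)×300.0 K = 488.0 K.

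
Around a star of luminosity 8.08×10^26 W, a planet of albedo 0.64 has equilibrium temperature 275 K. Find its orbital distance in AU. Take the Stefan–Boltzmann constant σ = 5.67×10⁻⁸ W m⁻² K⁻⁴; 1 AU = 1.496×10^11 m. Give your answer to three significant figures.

The flux needed for this T is 4σT⁴/(1−0.64) = 3603 W m⁻².
Then d = [L/(4πS)]^(1/2) = 1.336×10^11 m, i.e. 0.8930 AU.

0.893 AU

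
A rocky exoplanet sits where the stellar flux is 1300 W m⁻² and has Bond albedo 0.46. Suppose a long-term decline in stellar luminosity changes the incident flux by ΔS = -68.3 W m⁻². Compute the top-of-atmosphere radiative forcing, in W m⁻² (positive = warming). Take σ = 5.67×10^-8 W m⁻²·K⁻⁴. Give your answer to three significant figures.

ΔF = Δ[S(1−α)]/4 = (1−0.46)·-68.3/4 = -9.220 W m⁻².

-9.22 W m⁻²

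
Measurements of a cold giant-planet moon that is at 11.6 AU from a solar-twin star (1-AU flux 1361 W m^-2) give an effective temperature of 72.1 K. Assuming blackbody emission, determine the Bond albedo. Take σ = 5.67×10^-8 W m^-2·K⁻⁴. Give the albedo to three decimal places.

Irradiance scales as 1/d², so S = 1361 W m^-2 × (1/11.6)² = 10.11 W m^-2.
Energy balance: S(1−α)/4 = σT⁴, so 1−α = 4σT⁴/S.
4σT⁴ = 4·5.67×10⁻⁸·(72.1)⁴ = 6.129 W m^-2.
Hence α = 1 − 6.129/10.11 = 0.3940.

0.394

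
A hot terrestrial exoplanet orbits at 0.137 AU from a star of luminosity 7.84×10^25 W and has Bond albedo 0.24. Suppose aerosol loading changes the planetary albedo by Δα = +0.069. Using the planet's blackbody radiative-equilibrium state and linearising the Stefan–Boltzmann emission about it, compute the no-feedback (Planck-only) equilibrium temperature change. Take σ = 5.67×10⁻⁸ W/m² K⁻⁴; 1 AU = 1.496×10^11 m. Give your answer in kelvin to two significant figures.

-11 K

d = 0.137 × 1.496×10^11 m = 2.050×10^10 m.
Flux at the orbit: S = L/(4πd²) = 7.84×10^25/(4π·(2.05×10^10)²) = 14850 W/m².
Reference equilibrium: T_e = [S(1−α)/(4σ)]^(1/4) = 472.3 K.
The change in absorbed flux is Δ[S(1−α)/4] = −SΔα/4 = -256.2 W/m².
Planck response: λ_P = 4σT_e³ = 4·5.67×10⁻⁸·(472.3)³ = 23.90 W/m²/K.
ΔT₀ = ΔF/λ_P = -256.2/23.90 = -10.7 K.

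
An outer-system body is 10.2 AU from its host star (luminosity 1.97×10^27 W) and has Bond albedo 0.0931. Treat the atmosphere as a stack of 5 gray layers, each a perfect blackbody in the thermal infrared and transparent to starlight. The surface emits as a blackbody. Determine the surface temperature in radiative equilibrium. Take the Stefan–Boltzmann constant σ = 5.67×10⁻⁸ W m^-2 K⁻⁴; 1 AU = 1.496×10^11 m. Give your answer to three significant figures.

d = 10.2 × 1.496×10^11 m = 1.526×10^12 m.
Spreading L over a sphere of radius d: S = 1.97×10^27/(4π·1.53×10^12²) = 67.33 W m^-2.
The effective emission temperature is T_e = [S(1−α)/(4σ)]^¼ = 128.1 K.
With N = 5 opaque layers, T_s = (N+1)^(1/4)·T_e = 6^(1/4)·128.1 = 200.5 K.

200 K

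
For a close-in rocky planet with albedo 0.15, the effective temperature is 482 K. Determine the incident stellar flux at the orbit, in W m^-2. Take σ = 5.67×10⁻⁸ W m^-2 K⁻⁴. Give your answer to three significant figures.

14400 W m^-2

From S(1−α)/4 = σT⁴: S = 4σT⁴/(1−α).
σT⁴ = 5.67×10⁻⁸·(482)⁴ = 3060 W m^-2.
S = 4·3060/0.85 = 14400 W m^-2.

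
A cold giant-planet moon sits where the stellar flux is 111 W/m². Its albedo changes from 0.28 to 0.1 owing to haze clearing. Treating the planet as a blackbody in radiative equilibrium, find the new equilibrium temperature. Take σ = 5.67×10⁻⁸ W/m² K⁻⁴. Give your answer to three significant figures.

T₂ = [S(1−α₂)/(4σ)]^(1/4) = [111.0·0.9/(4σ)]^(1/4) = 144.9 K.

145 kelvin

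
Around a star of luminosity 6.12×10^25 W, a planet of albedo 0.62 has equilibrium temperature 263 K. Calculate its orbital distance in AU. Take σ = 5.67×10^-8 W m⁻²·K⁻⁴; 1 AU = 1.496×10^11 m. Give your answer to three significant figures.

0.276 AU

The flux needed for this T is 4σT⁴/(1−0.62) = 2856 W m⁻².
From L = 4πd²S, d = √(6.12×10^25/(4π·2856)) = 4.130×10^10 m = 0.2761 AU.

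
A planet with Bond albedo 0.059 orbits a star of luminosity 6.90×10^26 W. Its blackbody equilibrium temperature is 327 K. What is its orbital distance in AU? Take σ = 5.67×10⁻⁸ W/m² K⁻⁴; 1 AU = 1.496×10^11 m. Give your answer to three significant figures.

The flux needed for this T is 4σT⁴/(1−0.059) = 2756 W/m².
S = L/(4πd²) → d = √(L/4πS) = √(6.90×10^26/(4π·2756)) = 1.412×10^11 m = 0.9436 AU.

0.944 AU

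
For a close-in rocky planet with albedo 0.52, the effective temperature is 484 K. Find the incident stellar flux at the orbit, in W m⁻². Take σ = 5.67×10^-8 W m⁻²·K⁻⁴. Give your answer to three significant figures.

From S(1−α)/4 = σT⁴: S = 4σT⁴/(1−α).
σT⁴ = 5.67×10⁻⁸·(484)⁴ = 3111 W m⁻².
So S = 4×3111/(1−0.52) = 25930 W m⁻².

25900 W m⁻²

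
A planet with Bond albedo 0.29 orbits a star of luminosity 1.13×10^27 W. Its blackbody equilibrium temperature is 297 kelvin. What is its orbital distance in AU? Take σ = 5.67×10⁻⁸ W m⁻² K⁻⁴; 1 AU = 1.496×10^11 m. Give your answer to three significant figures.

1.27 AU

The flux needed for this T is 4σT⁴/(1−0.29) = 2485 W m⁻².
Then d = [L/(4πS)]^(1/2) = 1.902×10^11 m, i.e. 1.271 AU.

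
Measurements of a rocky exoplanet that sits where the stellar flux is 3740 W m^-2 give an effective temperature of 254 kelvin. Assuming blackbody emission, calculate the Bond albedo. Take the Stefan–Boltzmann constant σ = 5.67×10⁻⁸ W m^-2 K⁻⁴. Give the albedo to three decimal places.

From σT⁴ = S(1−α)/4 we invert for α: 1−α = 4σT⁴/S.
4σT⁴ = 4·5.67×10⁻⁸·(254)⁴ = 944.0 W m^-2.
Hence α = 1 − 944.0/3740 = 0.7476.

0.748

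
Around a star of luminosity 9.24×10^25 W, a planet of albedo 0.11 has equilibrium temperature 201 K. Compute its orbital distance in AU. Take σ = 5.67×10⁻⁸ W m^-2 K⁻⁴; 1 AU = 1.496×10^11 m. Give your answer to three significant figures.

0.889 AU

The flux needed for this T is 4σT⁴/(1−0.11) = 415.9 W m^-2.
S = L/(4πd²) → d = √(L/4πS) = √(9.24×10^25/(4π·415.9)) = 1.330×10^11 m = 0.8888 AU.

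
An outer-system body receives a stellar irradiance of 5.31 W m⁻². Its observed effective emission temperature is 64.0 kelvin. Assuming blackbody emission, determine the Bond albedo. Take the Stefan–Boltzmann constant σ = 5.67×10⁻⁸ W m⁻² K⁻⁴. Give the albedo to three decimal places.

Rearranging the radiative balance, α = 1 − 4σT⁴/S.
4σT⁴ = 4·5.67×10⁻⁸·(64.0)⁴ = 3.805 W m⁻².
Hence α = 1 − 3.805/5.310 = 0.2834.

0.283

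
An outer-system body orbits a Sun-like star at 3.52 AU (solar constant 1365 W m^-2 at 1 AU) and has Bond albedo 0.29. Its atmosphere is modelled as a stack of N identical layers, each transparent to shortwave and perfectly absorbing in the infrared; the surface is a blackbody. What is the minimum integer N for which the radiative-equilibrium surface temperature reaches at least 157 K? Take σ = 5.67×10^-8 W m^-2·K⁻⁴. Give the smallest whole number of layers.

Flux at the orbit: S = 1365/(3.52)² = 110.2 W m^-2.
OLR = S(1−α)/4 = 19.55 W m^-2; the top layer radiates at T_e = 136.3 K.
Need (N+1)T_e⁴ ≥ T_s⁴, i.e. N+1 ≥ (157/136.3)⁴ = 1.762.
Rounding up, N = 1.

1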